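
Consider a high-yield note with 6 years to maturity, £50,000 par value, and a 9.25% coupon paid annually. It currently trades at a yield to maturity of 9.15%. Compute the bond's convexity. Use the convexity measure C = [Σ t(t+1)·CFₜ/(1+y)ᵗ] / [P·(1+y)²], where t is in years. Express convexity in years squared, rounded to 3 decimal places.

With y = 0.0915:
  t   CF        PV=CF/(1+0.0915)^t    t·PV        t(t+1)·PV
  1     4,625.00     4,237.2881     4,237.2881       8,474.5763
  2     4,625.00     3,882.0780     7,764.1560      23,292.4680
  3     4,625.00     3,556.6450    10,669.9349      42,679.7398
  4     4,625.00     3,258.4929    13,033.9715      65,169.8577
  5     4,625.00     2,985.3348    14,926.6738      89,560.0426
  6    54,625.00    32,303.4576   193,820.7457   1,356,745.2198
  Σ                 50,223.2964   244,452.7701   1,585,921.9041
P = 50,223.2964.
Convexity = Σ t(t+1)·PV / [P·(1+y)²] = 1,585,921.9041 / (50,223.2964 × 1.191372) = 26.50508.

26.505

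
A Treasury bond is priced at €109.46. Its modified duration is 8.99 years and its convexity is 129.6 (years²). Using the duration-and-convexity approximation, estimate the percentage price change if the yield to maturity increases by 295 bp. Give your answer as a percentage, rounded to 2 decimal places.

-20.88%

Duration effect: -D_mod·Δy = -8.99 × (+0.0295) = -0.265205
Convexity effect: ½·C·(Δy)² = 0.5 × 129.6 × (0.0295)² = +0.0563922
ΔP/P ≈ -0.265205 + 0.0563922 = -0.2088128
= -20.88128%.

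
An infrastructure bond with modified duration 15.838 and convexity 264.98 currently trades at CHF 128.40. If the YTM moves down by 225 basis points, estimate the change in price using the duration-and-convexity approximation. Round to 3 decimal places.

+CHF 54.368

Duration effect: -D_mod·Δy = -15.838 × (-0.0225) = +0.356355
Convexity effect: ½·C·(Δy)² = 0.5 × 264.98 × (-0.0225)² = +0.0670730625
ΔP/P ≈ +0.356355 + 0.0670730625 = +0.4234280625
ΔP ≈ 128.40 × (+0.4234280625) = +54.368163225.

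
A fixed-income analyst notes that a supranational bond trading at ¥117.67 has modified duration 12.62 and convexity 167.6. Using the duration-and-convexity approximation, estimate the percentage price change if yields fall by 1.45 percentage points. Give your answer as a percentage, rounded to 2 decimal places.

Duration effect: -D_mod·Δy = -12.62 × (-0.0145) = +0.182990
Convexity effect: ½·C·(Δy)² = 0.5 × 167.6 × (-0.0145)² = +0.01761895
ΔP/P ≈ +0.182990 + 0.01761895 = +0.20060895
= +20.060895%.

+20.06%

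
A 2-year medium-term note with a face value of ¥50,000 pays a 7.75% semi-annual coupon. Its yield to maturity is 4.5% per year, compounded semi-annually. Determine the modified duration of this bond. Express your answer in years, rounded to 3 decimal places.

1.853 years

Periodic yield y = 0.0225. First find Macaulay duration:
  t   CF        PV=CF/(1+0.0225)^t    t·PV
  1     1,937.50     1,894.8655     1,894.8655
  2     1,937.50     1,853.1692     3,706.3384
  3     1,937.50     1,812.3904     5,437.1713
  4    51,937.50    47,514.6762   190,058.7050
  Σ                 53,075.1014   201,097.0802
P = 53,075.1014; Macaulay duration = 201,097.0802 / 53,075.1014 = 3.78892 half-year periods = 1.89446 years.
Modified duration = D_Mac / (1 + y) = 1.89446 / 1.0225 = 1.85277 years.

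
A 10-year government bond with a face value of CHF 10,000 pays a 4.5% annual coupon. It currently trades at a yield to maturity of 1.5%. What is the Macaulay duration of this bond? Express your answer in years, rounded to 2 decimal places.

Periodic yield y = 0.015. Discount each cash flow and weight by its year:
  t   CF        PV=CF/(1+0.015)^t    t·PV
  1       450.00       443.3498       443.3498
  2       450.00       436.7978       873.5956
  3       450.00       430.3426     1,291.0279
  4       450.00       423.9829     1,695.9316
  5       450.00       417.7171     2,088.5857
  6       450.00       411.5440     2,469.2639
  7       450.00       405.4621     2,838.2344
  8       450.00       399.4700     3,195.7600
  9       450.00       393.5665     3,542.0986
  10   10,450.00     9,004.4226    90,044.2257
  Σ                 12,766.6554   108,482.0733
Price P = Σ PV = 12,766.6554.
Macaulay duration = Σ(t·PV) / P = 108,482.0733 / 12,766.6554 = 8.49730 years.

8.50 years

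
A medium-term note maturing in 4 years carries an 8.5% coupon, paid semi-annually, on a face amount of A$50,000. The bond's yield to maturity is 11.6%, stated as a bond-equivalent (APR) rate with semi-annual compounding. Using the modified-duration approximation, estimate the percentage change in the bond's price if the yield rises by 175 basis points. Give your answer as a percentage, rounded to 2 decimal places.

-5.69%

Periodic yield y = 0.058. Modified duration first:
  t   CF        PV=CF/(1+0.058)^t    t·PV
  1     2,125.00     2,008.5066     2,008.5066
  2     2,125.00     1,898.3994     3,796.7989
  3     2,125.00     1,794.3284     5,382.9852
  4     2,125.00     1,695.9626     6,783.8503
  5     2,125.00     1,602.9892     8,014.9460
  6     2,125.00     1,515.1127     9,090.6760
  7     2,125.00     1,432.0536    10,024.3749
  8    52,125.00    33,201.7310   265,613.8479
  Σ                 45,149.0834   310,715.9858
P = 45,149.0834; D_Mac = 6.88200 half-year periods = 3.44100 yrs; D_mod = 3.44100/(1+0.058) = 3.25236 yrs.
ΔP/P ≈ -D_mod · Δy = -3.25236 × (+0.0175) = -0.056916 = -5.6916%.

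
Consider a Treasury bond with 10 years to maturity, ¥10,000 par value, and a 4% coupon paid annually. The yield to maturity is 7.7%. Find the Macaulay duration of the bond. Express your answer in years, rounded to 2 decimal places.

Periodic yield y = 0.077. Discount each cash flow and weight by its year:
  t   CF        PV=CF/(1+0.077)^t    t·PV
  1       400.00       371.4020       371.4020
  2       400.00       344.8487       689.6974
  3       400.00       320.1938       960.5813
  4       400.00       297.3016     1,189.2062
  5       400.00       276.0460     1,380.2301
  6       400.00       256.3101     1,537.8608
  7       400.00       237.9853     1,665.8969
  8       400.00       220.9705     1,767.7643
  9       400.00       205.1723     1,846.5504
  10   10,400.00     4,953.0910    49,530.9099
  Σ                  7,483.3213    60,940.0993
Price P = Σ PV = 7,483.3213.
Macaulay duration = Σ(t·PV) / P = 60,940.0993 / 7,483.3213 = 8.14346 years.

8.14 years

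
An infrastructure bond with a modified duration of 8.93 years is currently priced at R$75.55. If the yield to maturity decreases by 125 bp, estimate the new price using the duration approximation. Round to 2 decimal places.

R$83.98

Duration approximation: ΔP/P ≈ -D_mod · Δy = -8.93 × (-0.0125) = +0.111625.
New price ≈ 75.55 × (1 + 0.111625) = 83.98326875.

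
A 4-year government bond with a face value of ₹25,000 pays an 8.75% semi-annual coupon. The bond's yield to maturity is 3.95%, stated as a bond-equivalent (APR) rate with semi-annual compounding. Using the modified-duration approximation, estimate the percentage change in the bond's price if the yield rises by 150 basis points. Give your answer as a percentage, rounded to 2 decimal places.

Periodic yield y = 0.01975. Modified duration first:
  t   CF        PV=CF/(1+0.01975)^t    t·PV
  1     1,093.75     1,072.5668     1,072.5668
  2     1,093.75     1,051.7939     2,103.5878
  3     1,093.75     1,031.4233     3,094.2698
  4     1,093.75     1,011.4472     4,045.7887
  5     1,093.75       991.8580     4,959.2899
  6     1,093.75       972.6482     5,835.8891
  7     1,093.75       953.8104     6,676.6730
  8    26,093.75    22,314.4807   178,515.8459
  Σ                 29,400.0285   206,303.9111
P = 29,400.0285; D_Mac = 7.01713 half-year periods = 3.50857 yrs; D_mod = 3.50857/(1+0.01975) = 3.44061 yrs.
ΔP/P ≈ -D_mod · Δy = -3.44061 × (+0.015) = -0.051609 = -5.1609%.

-5.16%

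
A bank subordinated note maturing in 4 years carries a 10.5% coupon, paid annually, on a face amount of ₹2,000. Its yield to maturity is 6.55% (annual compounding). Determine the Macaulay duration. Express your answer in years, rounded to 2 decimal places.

Periodic yield y = 0.0655. Discount each cash flow and weight by its year:
  t   CF        PV=CF/(1+0.0655)^t    t·PV
  1       210.00       197.0906       197.0906
  2       210.00       184.9747       369.9494
  3       210.00       173.6037       520.8110
  4     2,210.00     1,714.6617     6,858.6470
  Σ                  2,270.3307     7,946.4980
Price P = Σ PV = 2,270.3307.
Macaulay duration = Σ(t·PV) / P = 7,946.4980 / 2,270.3307 = 3.50015 years.

3.50 years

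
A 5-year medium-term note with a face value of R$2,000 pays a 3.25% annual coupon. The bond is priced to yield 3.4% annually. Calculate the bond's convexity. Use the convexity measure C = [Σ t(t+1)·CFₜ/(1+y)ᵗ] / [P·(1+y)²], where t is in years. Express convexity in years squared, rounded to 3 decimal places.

With y = 0.034:
  t   CF        PV=CF/(1+0.034)^t    t·PV        t(t+1)·PV
  1        65.00        62.8627        62.8627         125.7253
  2        65.00        60.7956       121.5912         364.7737
  3        65.00        58.7965       176.3896         705.5584
  4        65.00        56.8632       227.4528       1,137.2638
  5     2,065.00     1,747.0984     8,735.4919      52,412.9515
  Σ                  1,986.4164     9,323.7882      54,746.2728
P = 1,986.4164.
Convexity = Σ t(t+1)·PV / [P·(1+y)²] = 54,746.2728 / (1,986.4164 × 1.069156) = 25.77764.

25.778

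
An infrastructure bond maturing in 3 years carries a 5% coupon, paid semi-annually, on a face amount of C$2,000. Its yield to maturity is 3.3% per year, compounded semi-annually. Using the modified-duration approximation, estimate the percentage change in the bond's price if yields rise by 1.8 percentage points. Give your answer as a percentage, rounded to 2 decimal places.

Periodic yield y = 0.0165. Modified duration first:
  t   CF        PV=CF/(1+0.0165)^t    t·PV
  1        50.00        49.1884        49.1884
  2        50.00        48.3900        96.7799
  3        50.00        47.6045       142.8134
  4        50.00        46.8318       187.3270
  5        50.00        46.0716       230.3579
  6     2,050.00     1,858.2732    11,149.6392
  Σ                  2,096.3594    11,856.1059
P = 2,096.3594; D_Mac = 5.65557 half-year periods = 2.82778 yrs; D_mod = 2.82778/(1+0.0165) = 2.78188 yrs.
ΔP/P ≈ -D_mod · Δy = -2.78188 × (+0.018) = -0.050074 = -5.0074%.

-5.01%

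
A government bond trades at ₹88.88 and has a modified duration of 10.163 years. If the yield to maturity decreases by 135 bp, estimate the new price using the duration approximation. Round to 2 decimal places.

₹101.07

Duration approximation: ΔP/P ≈ -D_mod · Δy = -10.163 × (-0.0135) = +0.1372005.
New price ≈ 88.88 × (1 + 0.1372005) = 101.07438044.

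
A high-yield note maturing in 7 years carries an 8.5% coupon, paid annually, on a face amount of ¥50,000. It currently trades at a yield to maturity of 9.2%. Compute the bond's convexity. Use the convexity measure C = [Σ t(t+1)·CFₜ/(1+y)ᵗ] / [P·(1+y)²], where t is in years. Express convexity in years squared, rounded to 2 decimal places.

34.00

With y = 0.092:
  t   CF        PV=CF/(1+0.092)^t    t·PV        t(t+1)·PV
  1     4,250.00     3,891.9414     3,891.9414       7,783.8828
  2     4,250.00     3,564.0489     7,128.0978      21,384.2934
  3     4,250.00     3,263.7810     9,791.3431      39,165.3725
  4     4,250.00     2,988.8105    11,955.2419      59,776.2095
  5     4,250.00     2,737.0059    13,685.0296      82,110.1779
  6     4,250.00     2,506.4157    15,038.4941     105,269.4588
  7    54,250.00    29,298.2226   205,087.5580   1,640,700.4641
  Σ                 48,250.2260   266,577.7060   1,956,189.8589
P = 48,250.2260.
Convexity = Σ t(t+1)·PV / [P·(1+y)²] = 1,956,189.8589 / (48,250.2260 × 1.192464) = 33.99902.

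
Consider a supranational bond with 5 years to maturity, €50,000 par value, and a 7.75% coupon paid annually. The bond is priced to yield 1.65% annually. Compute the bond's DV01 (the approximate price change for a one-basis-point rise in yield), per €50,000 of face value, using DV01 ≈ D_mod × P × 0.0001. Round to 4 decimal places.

Periodic yield y = 0.0165.
  t   CF        PV=CF/(1+0.0165)^t    t·PV
  1     3,875.00     3,812.1003     3,812.1003
  2     3,875.00     3,750.2217     7,500.4434
  3     3,875.00     3,689.3475    11,068.0424
  4     3,875.00     3,629.4613    14,517.8454
  5    53,875.00    49,642.1255   248,210.6276
  Σ                 64,523.2563   285,109.0590
P = 64,523.2563; D_Mac = 4.41870 yrs; D_mod = 4.34698 yrs.
DV01 ≈ 4.34698 × 64,523.2563 × 0.0001 = 28.048112.

€28.0481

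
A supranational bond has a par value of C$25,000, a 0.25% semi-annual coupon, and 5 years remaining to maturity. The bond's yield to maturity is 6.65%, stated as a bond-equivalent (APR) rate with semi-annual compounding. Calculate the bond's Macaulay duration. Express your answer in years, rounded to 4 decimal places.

Periodic yield y = 0.03325. Discount each cash flow and weight by its period:
  t   CF        PV=CF/(1+0.03325)^t    t·PV
  1        31.25        30.2444        30.2444
  2        31.25        29.2711        58.5422
  3        31.25        28.3292        84.9875
  4        31.25        27.4175       109.6701
  5        31.25        26.5352       132.6762
  6        31.25        25.6813       154.0880
  7        31.25        24.8549       173.9843
  8        31.25        24.0551       192.4406
  9        31.25        23.2810       209.5288
  10   25,031.25    18,047.9716   180,479.7157
  Σ                 18,287.6413   181,625.8779
Price P = Σ PV = 18,287.6413.
Macaulay duration = Σ(t·PV) / P = 181,625.8779 / 18,287.6413 = 9.93162 half-year periods.
In years: 9.93162 / 2 = 4.96581 years.

4.9658 years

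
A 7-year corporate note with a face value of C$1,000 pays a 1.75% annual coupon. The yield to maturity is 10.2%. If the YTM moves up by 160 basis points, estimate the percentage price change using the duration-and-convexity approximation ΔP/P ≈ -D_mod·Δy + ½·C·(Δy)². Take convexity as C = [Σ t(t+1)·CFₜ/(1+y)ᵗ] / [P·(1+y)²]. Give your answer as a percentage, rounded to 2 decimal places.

-8.92%

With y = 0.102:
  t   CF        PV=CF/(1+0.102)^t    t·PV        t(t+1)·PV
  1        17.50        15.8802        15.8802          31.7604
  2        17.50        14.4104        28.8207          86.4622
  3        17.50        13.0766        39.2297         156.9186
  4        17.50        11.8662        47.4648         237.3240
  5        17.50        10.7679        53.8394         323.0363
  6        17.50         9.7712        58.6273         410.3909
  7     1,017.50       515.5411     3,608.7874      28,870.2991
  Σ                    591.3135     3,852.6494      30,116.1916
P = 591.3135; D_Mac = 6.51541 yrs; D_mod = 5.91235 yrs; C = 41.93910.
Duration effect: -5.91235 × (+0.016) = -0.094598
Convexity effect: 0.5 × 41.93910 × (0.016)² = +0.0053682
ΔP/P ≈ -0.094598 + 0.0053682 = -0.089229 = -8.9229%.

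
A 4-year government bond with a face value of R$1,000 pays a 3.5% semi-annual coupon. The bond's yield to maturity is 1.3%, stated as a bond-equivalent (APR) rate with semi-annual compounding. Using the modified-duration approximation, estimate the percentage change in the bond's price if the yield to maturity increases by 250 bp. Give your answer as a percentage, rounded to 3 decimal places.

Periodic yield y = 0.0065. Modified duration first:
  t   CF        PV=CF/(1+0.0065)^t    t·PV
  1        17.50        17.3870        17.3870
  2        17.50        17.2747        34.5494
  3        17.50        17.1631        51.4894
  4        17.50        17.0523        68.2092
  5        17.50        16.9422        84.7109
  6        17.50        16.8328       100.9966
  7        17.50        16.7241       117.0684
  8     1,017.50       966.1047     7,728.8374
  Σ                  1,085.4808     8,203.2482
P = 1,085.4808; D_Mac = 7.55725 half-year periods = 3.77862 yrs; D_mod = 3.77862/(1+0.0065) = 3.75422 yrs.
ΔP/P ≈ -D_mod · Δy = -3.75422 × (+0.025) = -0.093856 = -9.3856%.

-9.386%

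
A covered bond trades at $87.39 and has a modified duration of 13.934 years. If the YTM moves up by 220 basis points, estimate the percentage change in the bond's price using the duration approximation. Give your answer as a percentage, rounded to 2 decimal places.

Duration approximation: ΔP/P ≈ -D_mod · Δy = -13.934 × (+0.022) = -0.306548.
As a percentage: -30.6548%.

-30.65%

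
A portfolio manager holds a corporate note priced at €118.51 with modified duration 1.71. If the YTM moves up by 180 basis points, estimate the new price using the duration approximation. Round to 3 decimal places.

Duration approximation: ΔP/P ≈ -D_mod · Δy = -1.71 × (+0.018) = -0.030780.
New price ≈ 118.51 × (1 - 0.030780) = 114.8622622.

€114.862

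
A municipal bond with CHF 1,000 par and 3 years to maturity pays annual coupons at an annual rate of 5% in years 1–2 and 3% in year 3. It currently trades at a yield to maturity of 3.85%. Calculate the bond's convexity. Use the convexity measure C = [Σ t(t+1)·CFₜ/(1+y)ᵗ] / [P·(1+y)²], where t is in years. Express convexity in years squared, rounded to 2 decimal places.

10.43

With y = 0.0385:
  t   CF        PV=CF/(1+0.0385)^t    t·PV        t(t+1)·PV
  1        50.00        48.1464        48.1464          96.2927
  2        50.00        46.3614        92.7229         278.1687
  3     1,030.00       919.6397     2,758.9192      11,035.6767
  Σ                  1,014.1475     2,899.7884      11,410.1381
P = 1,014.1475.
Convexity = Σ t(t+1)·PV / [P·(1+y)²] = 11,410.1381 / (1,014.1475 × 1.078482) = 10.43222.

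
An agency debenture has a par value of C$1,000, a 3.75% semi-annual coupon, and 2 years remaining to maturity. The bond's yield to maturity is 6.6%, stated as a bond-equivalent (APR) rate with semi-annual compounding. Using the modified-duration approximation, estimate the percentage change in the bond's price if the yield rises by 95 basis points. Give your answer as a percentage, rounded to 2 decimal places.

-1.79%

Periodic yield y = 0.033. Modified duration first:
  t   CF        PV=CF/(1+0.033)^t    t·PV
  1        18.75        18.1510        18.1510
  2        18.75        17.5712        35.1423
  3        18.75        17.0098        51.0295
  4     1,018.75       894.6771     3,578.7085
  Σ                    947.4092     3,683.0314
P = 947.4092; D_Mac = 3.88748 half-year periods = 1.94374 yrs; D_mod = 1.94374/(1+0.033) = 1.88164 yrs.
ΔP/P ≈ -D_mod · Δy = -1.88164 × (+0.0095) = -0.017876 = -1.7876%.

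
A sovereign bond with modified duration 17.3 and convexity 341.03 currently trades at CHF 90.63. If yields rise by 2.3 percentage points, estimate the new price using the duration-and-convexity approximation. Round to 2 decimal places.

Duration effect: -D_mod·Δy = -17.3 × (+0.023) = -0.397900
Convexity effect: ½·C·(Δy)² = 0.5 × 341.03 × (0.023)² = +0.090202435
ΔP/P ≈ -0.397900 + 0.090202435 = -0.307697565
New price ≈ 90.63 × (1 - 0.307697565) = 62.74336968405.

CHF 62.74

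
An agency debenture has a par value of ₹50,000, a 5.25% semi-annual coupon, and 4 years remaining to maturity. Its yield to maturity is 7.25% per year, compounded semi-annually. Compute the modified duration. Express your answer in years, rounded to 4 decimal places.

3.5173 years

Periodic yield y = 0.03625. First find Macaulay duration:
  t   CF        PV=CF/(1+0.03625)^t    t·PV
  1     1,312.50     1,266.5862     1,266.5862
  2     1,312.50     1,222.2786     2,444.5573
  3     1,312.50     1,179.5210     3,538.5630
  4     1,312.50     1,138.2591     4,553.0365
  5     1,312.50     1,098.4406     5,492.2032
  6     1,312.50     1,060.0151     6,360.0906
  7     1,312.50     1,022.9337     7,160.5362
  8    51,312.50    38,592.8477   308,742.7819
  Σ                 46,580.8823   339,558.3550
P = 46,580.8823; Macaulay duration = 339,558.3550 / 46,580.8823 = 7.28965 half-year periods = 3.64483 years.
Modified duration = D_Mac / (1 + y) = 3.64483 / 1.03625 = 3.51732 years.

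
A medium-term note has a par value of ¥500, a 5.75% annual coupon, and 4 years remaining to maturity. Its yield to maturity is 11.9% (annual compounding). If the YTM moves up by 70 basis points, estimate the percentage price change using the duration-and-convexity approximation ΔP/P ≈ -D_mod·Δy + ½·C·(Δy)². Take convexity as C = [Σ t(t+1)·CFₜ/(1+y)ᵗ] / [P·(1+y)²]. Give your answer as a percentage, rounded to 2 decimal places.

With y = 0.119:
  t   CF        PV=CF/(1+0.119)^t    t·PV        t(t+1)·PV
  1        28.75        25.6926        25.6926          51.3852
  2        28.75        22.9603        45.9206         137.7618
  3        28.75        20.5186        61.5558         246.2231
  4       528.75       337.2330     1,348.9319       6,744.6595
  Σ                    406.4045     1,482.1009       7,180.0296
P = 406.4045; D_Mac = 3.64686 yrs; D_mod = 3.25904 yrs; C = 14.10937.
Duration effect: -3.25904 × (+0.007) = -0.022813
Convexity effect: 0.5 × 14.10937 × (0.007)² = +0.0003457
ΔP/P ≈ -0.022813 + 0.0003457 = -0.022468 = -2.2468%.

-2.25%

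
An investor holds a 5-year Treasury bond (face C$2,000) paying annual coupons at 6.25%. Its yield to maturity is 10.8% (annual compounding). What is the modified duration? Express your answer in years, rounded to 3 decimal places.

3.957 years

Periodic yield y = 0.108. First find Macaulay duration:
  t   CF        PV=CF/(1+0.108)^t    t·PV
  1       125.00       112.8159       112.8159
  2       125.00       101.8194       203.6388
  3       125.00        91.8948       275.6843
  4       125.00        82.9375       331.7500
  5     2,125.00     1,272.5069     6,362.5343
  Σ                  1,661.9744     7,286.4233
P = 1,661.9744; Macaulay duration = 7,286.4233 / 1,661.9744 = 4.38420 years.
Modified duration = D_Mac / (1 + y) = 4.38420 / 1.108 = 3.95686 years.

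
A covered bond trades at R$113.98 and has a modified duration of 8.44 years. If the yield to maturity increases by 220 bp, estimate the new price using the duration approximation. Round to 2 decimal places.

Duration approximation: ΔP/P ≈ -D_mod · Δy = -8.44 × (+0.022) = -0.185680.
New price ≈ 113.98 × (1 - 0.185680) = 92.8161936.

R$92.82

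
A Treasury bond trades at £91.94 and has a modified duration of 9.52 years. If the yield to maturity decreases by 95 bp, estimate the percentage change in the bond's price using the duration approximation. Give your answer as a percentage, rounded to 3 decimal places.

+9.044%

Duration approximation: ΔP/P ≈ -D_mod · Δy = -9.52 × (-0.0095) = +0.090440.
As a percentage: +9.0440%.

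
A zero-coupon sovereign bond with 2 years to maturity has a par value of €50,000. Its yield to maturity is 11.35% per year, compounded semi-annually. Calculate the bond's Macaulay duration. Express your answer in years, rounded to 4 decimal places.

2.0000 years

A zero-coupon bond has a single cash flow at maturity, so its Macaulay duration equals its maturity: 2 years.
(Equivalently: 4 semi-annual periods ÷ 2 = 2 years.)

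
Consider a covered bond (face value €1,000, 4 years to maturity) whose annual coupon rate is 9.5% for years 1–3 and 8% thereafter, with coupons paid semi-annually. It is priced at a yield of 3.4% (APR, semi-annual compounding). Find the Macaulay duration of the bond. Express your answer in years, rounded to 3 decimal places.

3.481 years

Periodic yield y = 0.017. Discount each cash flow and weight by its period:
  t   CF        PV=CF/(1+0.017)^t    t·PV
  1        47.50        46.7060        46.7060
  2        47.50        45.9253        91.8505
  3        47.50        45.1576       135.4728
  4        47.50        44.4027       177.6110
  5        47.50        43.6605       218.3026
  6        47.50        42.9307       257.5842
  7        40.00        35.5478       248.8349
  8     1,040.00       908.7946     7,270.3564
  Σ                  1,213.1252     8,446.7184
Price P = Σ PV = 1,213.1252.
Macaulay duration = Σ(t·PV) / P = 8,446.7184 / 1,213.1252 = 6.96278 half-year periods.
In years: 6.96278 / 2 = 3.48139 years.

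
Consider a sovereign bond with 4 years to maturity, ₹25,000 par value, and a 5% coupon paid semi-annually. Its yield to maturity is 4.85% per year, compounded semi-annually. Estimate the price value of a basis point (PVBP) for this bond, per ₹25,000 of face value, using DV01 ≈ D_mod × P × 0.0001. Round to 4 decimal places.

₹9.0202

Periodic yield y = 0.02425.
  t   CF        PV=CF/(1+0.02425)^t    t·PV
  1       625.00       610.2026       610.2026
  2       625.00       595.7555     1,191.5110
  3       625.00       581.6505     1,744.9515
  4       625.00       567.8794     2,271.5177
  5       625.00       554.4344     2,772.1719
  6       625.00       541.3077     3,247.8460
  7       625.00       528.4917     3,699.4422
  8    25,625.00    21,155.1492   169,241.1938
  Σ                 25,134.8710   184,778.8367
P = 25,134.8710; D_Mac = 7.35149 half-year periods = 3.67575 yrs; D_mod = 3.58872 yrs.
DV01 ≈ 3.58872 × 25,134.8710 × 0.0001 = 9.020202.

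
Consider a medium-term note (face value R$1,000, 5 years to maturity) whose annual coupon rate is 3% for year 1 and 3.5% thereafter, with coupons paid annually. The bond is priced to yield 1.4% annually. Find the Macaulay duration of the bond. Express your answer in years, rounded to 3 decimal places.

Periodic yield y = 0.014. Discount each cash flow and weight by its year:
  t   CF        PV=CF/(1+0.014)^t    t·PV
  1        30.00        29.5858        29.5858
  2        35.00        34.0402        68.0804
  3        35.00        33.5702       100.7107
  4        35.00        33.1067       132.4269
  5     1,035.00       965.4962     4,827.4811
  Σ                  1,095.7992     5,158.2848
Price P = Σ PV = 1,095.7992.
Macaulay duration = Σ(t·PV) / P = 5,158.2848 / 1,095.7992 = 4.70733 years.

4.707 years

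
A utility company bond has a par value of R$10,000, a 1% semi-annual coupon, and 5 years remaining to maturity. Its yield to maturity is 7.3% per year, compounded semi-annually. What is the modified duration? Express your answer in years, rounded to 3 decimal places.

4.695 years

Periodic yield y = 0.0365. First find Macaulay duration:
  t   CF        PV=CF/(1+0.0365)^t    t·PV
  1        50.00        48.2393        48.2393
  2        50.00        46.5405        93.0811
  3        50.00        44.9016       134.7049
  4        50.00        43.3204       173.2817
  5        50.00        41.7949       208.9746
  6        50.00        40.3231       241.9387
  7        50.00        38.9032       272.3221
  8        50.00        37.5332       300.2656
  9        50.00        36.2115       325.9033
  10   10,050.00     7,022.1968    70,221.9681
  Σ                  7,399.9646    72,020.6794
P = 7,399.9646; Macaulay duration = 72,020.6794 / 7,399.9646 = 9.73257 half-year periods = 4.86629 years.
Modified duration = D_Mac / (1 + y) = 4.86629 / 1.0365 = 4.69492 years.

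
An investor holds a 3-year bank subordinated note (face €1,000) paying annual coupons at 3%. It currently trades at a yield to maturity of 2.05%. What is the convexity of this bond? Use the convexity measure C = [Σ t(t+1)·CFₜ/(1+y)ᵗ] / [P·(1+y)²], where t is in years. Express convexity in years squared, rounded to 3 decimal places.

11.086

With y = 0.0205:
  t   CF        PV=CF/(1+0.0205)^t    t·PV        t(t+1)·PV
  1        30.00        29.3974        29.3974          58.7947
  2        30.00        28.8068        57.6136         172.8409
  3     1,030.00       969.1661     2,907.4982      11,629.9927
  Σ                  1,027.3702     2,994.5092      11,861.6283
P = 1,027.3702.
Convexity = Σ t(t+1)·PV / [P·(1+y)²] = 11,861.6283 / (1,027.3702 × 1.041420) = 11.08642.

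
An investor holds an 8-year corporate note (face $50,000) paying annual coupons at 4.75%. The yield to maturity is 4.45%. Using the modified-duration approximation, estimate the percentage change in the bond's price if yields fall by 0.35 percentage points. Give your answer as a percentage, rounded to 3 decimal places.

Periodic yield y = 0.0445. Modified duration first:
  t   CF        PV=CF/(1+0.0445)^t    t·PV
  1     2,375.00     2,273.8152     2,273.8152
  2     2,375.00     2,176.9413     4,353.8827
  3     2,375.00     2,084.1947     6,252.5840
  4     2,375.00     1,995.3994     7,981.5976
  5     2,375.00     1,910.3872     9,551.9358
  6     2,375.00     1,828.9968    10,973.9809
  7     2,375.00     1,751.0740    12,257.5181
  8    52,375.00    36,970.5985   295,764.7882
  Σ                 50,991.4071   349,410.1025
P = 50,991.4071; D_Mac = 6.85233 yrs; D_mod = 6.85233/(1+0.0445) = 6.56040 yrs.
ΔP/P ≈ -D_mod · Δy = -6.56040 × (-0.0035) = +0.022961 = +2.2961%.

+2.296%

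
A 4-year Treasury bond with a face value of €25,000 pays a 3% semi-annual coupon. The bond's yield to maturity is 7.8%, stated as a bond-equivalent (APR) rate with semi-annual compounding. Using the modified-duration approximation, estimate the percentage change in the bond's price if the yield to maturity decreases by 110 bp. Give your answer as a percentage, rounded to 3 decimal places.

Periodic yield y = 0.039. Modified duration first:
  t   CF        PV=CF/(1+0.039)^t    t·PV
  1       375.00       360.9240       360.9240
  2       375.00       347.3763       694.7526
  3       375.00       334.3371     1,003.0114
  4       375.00       321.7874     1,287.1497
  5       375.00       309.7088     1,548.5439
  6       375.00       298.0835     1,788.5012
  7       375.00       286.8946     2,008.2625
  8    25,375.00    18,684.5082   149,476.0654
  Σ                 20,943.6200   158,167.2107
P = 20,943.6200; D_Mac = 7.55205 half-year periods = 3.77602 yrs; D_mod = 3.77602/(1+0.039) = 3.63429 yrs.
ΔP/P ≈ -D_mod · Δy = -3.63429 × (-0.011) = +0.039977 = +3.9977%.

+3.998%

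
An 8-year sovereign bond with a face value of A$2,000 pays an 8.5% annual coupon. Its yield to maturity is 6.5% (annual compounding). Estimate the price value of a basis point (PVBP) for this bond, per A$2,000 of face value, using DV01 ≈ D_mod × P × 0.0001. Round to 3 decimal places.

A$1.313

Periodic yield y = 0.065.
  t   CF        PV=CF/(1+0.065)^t    t·PV
  1       170.00       159.6244       159.6244
  2       170.00       149.8821       299.7642
  3       170.00       140.7343       422.2030
  4       170.00       132.1449       528.5797
  5       170.00       124.0797       620.3987
  6       170.00       116.5068       699.0408
  7       170.00       109.3961       765.7724
  8     2,170.00     1,311.1817    10,489.4534
  Σ                  2,243.5500    13,984.8366
P = 2,243.5500; D_Mac = 6.23335 yrs; D_mod = 5.85291 yrs.
DV01 ≈ 5.85291 × 2,243.5500 × 0.0001 = 1.313130.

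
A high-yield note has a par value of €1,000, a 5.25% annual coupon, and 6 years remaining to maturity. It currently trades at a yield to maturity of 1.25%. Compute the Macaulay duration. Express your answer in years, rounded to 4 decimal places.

Periodic yield y = 0.0125. Discount each cash flow and weight by its year:
  t   CF        PV=CF/(1+0.0125)^t    t·PV
  1        52.50        51.8519        51.8519
  2        52.50        51.2117       102.4234
  3        52.50        50.5795       151.7384
  4        52.50        49.9550       199.8201
  5        52.50        49.3383       246.6915
  6     1,052.50       976.9041     5,861.4243
  Σ                  1,229.8404     6,613.9496
Price P = Σ PV = 1,229.8404.
Macaulay duration = Σ(t·PV) / P = 6,613.9496 / 1,229.8404 = 5.37789 years.

5.3779 years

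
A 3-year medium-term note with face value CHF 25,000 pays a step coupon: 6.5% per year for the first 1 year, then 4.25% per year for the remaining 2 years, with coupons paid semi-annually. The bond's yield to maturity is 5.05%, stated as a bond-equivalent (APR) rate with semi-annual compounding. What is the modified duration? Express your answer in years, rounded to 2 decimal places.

2.73 years

Periodic yield y = 0.02525. First find Macaulay duration:
  t   CF        PV=CF/(1+0.02525)^t    t·PV
  1       812.50       792.4896       792.4896
  2       812.50       772.9721     1,545.9442
  3       531.25       492.9576     1,478.8729
  4       531.25       480.8170     1,923.2681
  5       531.25       468.9754     2,344.8770
  6    25,531.25    21,983.3265   131,899.9591
  Σ                 24,991.5383   139,985.4109
P = 24,991.5383; Macaulay duration = 139,985.4109 / 24,991.5383 = 5.60131 half-year periods = 2.80066 years.
Modified duration = D_Mac / (1 + y) = 2.80066 / 1.02525 = 2.73168 years.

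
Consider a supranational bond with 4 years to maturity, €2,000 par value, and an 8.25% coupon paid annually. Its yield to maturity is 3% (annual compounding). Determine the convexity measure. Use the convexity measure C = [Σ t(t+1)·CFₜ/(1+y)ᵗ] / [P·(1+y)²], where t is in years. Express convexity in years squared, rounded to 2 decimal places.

16.38

With y = 0.03:
  t   CF        PV=CF/(1+0.03)^t    t·PV        t(t+1)·PV
  1       165.00       160.1942       160.1942         320.3883
  2       165.00       155.5283       311.0567         933.1700
  3       165.00       150.9984       452.9951       1,811.9805
  4     2,165.00     1,923.5745     7,694.2978      38,471.4892
  Σ                  2,390.2953     8,618.5438      41,537.0280
P = 2,390.2953.
Convexity = Σ t(t+1)·PV / [P·(1+y)²] = 41,537.0280 / (2,390.2953 × 1.060900) = 16.37983.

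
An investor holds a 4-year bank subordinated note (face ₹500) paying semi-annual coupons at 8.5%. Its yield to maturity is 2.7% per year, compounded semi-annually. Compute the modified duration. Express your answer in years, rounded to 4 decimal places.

Periodic yield y = 0.0135. First find Macaulay duration:
  t   CF        PV=CF/(1+0.0135)^t    t·PV
  1        21.25        20.9669        20.9669
  2        21.25        20.6877        41.3753
  3        21.25        20.4121        61.2363
  4        21.25        20.1402        80.5608
  5        21.25        19.8719        99.3597
  6        21.25        19.6072       117.6434
  7        21.25        19.3461       135.4225
  8       521.25       468.2266     3,745.8125
  Σ                    609.2587     4,302.3774
P = 609.2587; Macaulay duration = 4,302.3774 / 609.2587 = 7.06166 half-year periods = 3.53083 years.
Modified duration = D_Mac / (1 + y) = 3.53083 / 1.0135 = 3.48380 years.

3.4838 years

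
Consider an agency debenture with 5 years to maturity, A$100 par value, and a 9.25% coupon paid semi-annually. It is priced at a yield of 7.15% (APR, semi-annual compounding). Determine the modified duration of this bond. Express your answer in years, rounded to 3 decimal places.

4.012 years

Periodic yield y = 0.03575. First find Macaulay duration:
  t   CF        PV=CF/(1+0.03575)^t    t·PV
  1        4.625         4.4654         4.4654
  2        4.625         4.3112         8.6225
  3        4.625         4.1624        12.4873
  4        4.625         4.0188        16.0750
  5        4.625         3.8800        19.4002
  6        4.625         3.7461        22.4767
  7        4.625         3.6168        25.3178
  8        4.625         3.4920        27.9359
  9        4.625         3.3715        30.3431
  10     104.625        73.6353       736.3530
  Σ                    108.6995       903.4768
P = 108.6995; Macaulay duration = 903.4768 / 108.6995 = 8.31169 half-year periods = 4.15585 years.
Modified duration = D_Mac / (1 + y) = 4.15585 / 1.03575 = 4.01240 years.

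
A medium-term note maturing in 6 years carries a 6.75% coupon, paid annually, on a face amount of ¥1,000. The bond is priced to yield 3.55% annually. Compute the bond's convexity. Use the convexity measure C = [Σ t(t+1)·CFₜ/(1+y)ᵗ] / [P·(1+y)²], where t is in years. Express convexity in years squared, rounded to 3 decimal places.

32.261

With y = 0.0355:
  t   CF        PV=CF/(1+0.0355)^t    t·PV        t(t+1)·PV
  1        67.50        65.1859        65.1859         130.3718
  2        67.50        62.9511       125.9023         377.7068
  3        67.50        60.7930       182.3790         729.5158
  4        67.50        58.7088       234.8353       1,174.1764
  5        67.50        56.6961       283.4805       1,700.8833
  6     1,067.50       865.8991     5,195.3943      36,367.7602
  Σ                  1,170.2340     6,087.1773      40,480.4143
P = 1,170.2340.
Convexity = Σ t(t+1)·PV / [P·(1+y)²] = 40,480.4143 / (1,170.2340 × 1.072260) = 32.26057.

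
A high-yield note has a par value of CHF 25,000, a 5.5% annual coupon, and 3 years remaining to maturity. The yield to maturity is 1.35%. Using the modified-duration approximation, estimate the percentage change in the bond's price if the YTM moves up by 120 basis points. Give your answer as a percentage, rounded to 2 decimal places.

-3.38%

Periodic yield y = 0.0135. Modified duration first:
  t   CF        PV=CF/(1+0.0135)^t    t·PV
  1     1,375.00     1,356.6848     1,356.6848
  2     1,375.00     1,338.6135     2,677.2269
  3    26,375.00    25,335.0175    76,005.0526
  Σ                 28,030.3158    80,038.9643
P = 28,030.3158; D_Mac = 2.85544 yrs; D_mod = 2.85544/(1+0.0135) = 2.81741 yrs.
ΔP/P ≈ -D_mod · Δy = -2.81741 × (+0.012) = -0.033809 = -3.3809%.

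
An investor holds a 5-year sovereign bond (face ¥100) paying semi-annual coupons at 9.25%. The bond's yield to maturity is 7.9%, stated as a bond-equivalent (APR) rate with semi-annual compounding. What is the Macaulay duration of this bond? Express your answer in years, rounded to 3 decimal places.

Periodic yield y = 0.0395. Discount each cash flow and weight by its period:
  t   CF        PV=CF/(1+0.0395)^t    t·PV
  1        4.625         4.4493         4.4493
  2        4.625         4.2802         8.5604
  3        4.625         4.1175        12.3526
  4        4.625         3.9611        15.8443
  5        4.625         3.8106        19.0528
  6        4.625         3.6658        21.9946
  7        4.625         3.5265        24.6853
  8        4.625         3.3925        27.1397
  9        4.625         3.2636        29.3720
  10     104.625        71.0216       710.2161
  Σ                    105.4885       873.6672
Price P = Σ PV = 105.4885.
Macaulay duration = Σ(t·PV) / P = 873.6672 / 105.4885 = 8.28211 half-year periods.
In years: 8.28211 / 2 = 4.14105 years.

4.141 years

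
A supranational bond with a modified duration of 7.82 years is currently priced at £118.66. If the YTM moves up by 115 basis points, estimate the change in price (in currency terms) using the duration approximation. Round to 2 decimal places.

-£10.67

Duration approximation: ΔP/P ≈ -D_mod · Δy = -7.82 × (+0.0115) = -0.089930.
ΔP ≈ 118.66 × (-0.089930) = -10.6710938.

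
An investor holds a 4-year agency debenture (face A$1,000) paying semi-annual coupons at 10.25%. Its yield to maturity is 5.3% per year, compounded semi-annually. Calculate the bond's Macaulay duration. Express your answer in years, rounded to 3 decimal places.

3.436 years

Periodic yield y = 0.0265. Discount each cash flow and weight by its period:
  t   CF        PV=CF/(1+0.0265)^t    t·PV
  1        51.25        49.9269        49.9269
  2        51.25        48.6380        97.2761
  3        51.25        47.3824       142.1472
  4        51.25        46.1592       184.6367
  5        51.25        44.9675       224.8377
  6        51.25        43.8067       262.8400
  7        51.25        42.6758       298.7303
  8     1,051.25       852.7748     6,822.1987
  Σ                  1,176.3313     8,082.5935
Price P = Σ PV = 1,176.3313.
Macaulay duration = Σ(t·PV) / P = 8,082.5935 / 1,176.3313 = 6.87102 half-year periods.
In years: 6.87102 / 2 = 3.43551 years.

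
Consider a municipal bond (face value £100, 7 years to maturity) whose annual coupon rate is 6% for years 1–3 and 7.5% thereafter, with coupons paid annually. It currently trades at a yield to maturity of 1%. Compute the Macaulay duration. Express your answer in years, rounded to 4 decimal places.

6.0575 years

Periodic yield y = 0.01. Discount each cash flow and weight by its year:
  t   CF        PV=CF/(1+0.01)^t    t·PV
  1         6.00         5.9406         5.9406
  2         6.00         5.8818        11.7636
  3         6.00         5.8235        17.4706
  4         7.50         7.2074        28.8294
  5         7.50         7.1360        35.6800
  6         7.50         7.0653        42.3920
  7       107.50       100.2672       701.8703
  Σ                    139.3218       843.9465
Price P = Σ PV = 139.3218.
Macaulay duration = Σ(t·PV) / P = 843.9465 / 139.3218 = 6.05753 years.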